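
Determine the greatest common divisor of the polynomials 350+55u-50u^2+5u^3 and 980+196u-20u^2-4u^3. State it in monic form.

Repeated division with remainder:
  5u^3-50u^2+55u+350 = (-5/4)(-4u^3-20u^2+196u+980) + (-75u^2+300u+1575)
  -4u^3-20u^2+196u+980 = ((4/75)u+12/25)(-75u^2+300u+1575) + (-32u+224)
  -75u^2+300u+1575 = ((75/32)u+225/32)(-32u+224) + (0)
Last nonzero remainder: -32u+224. Dividing through by -32 gives the monic gcd u-7.

-7+u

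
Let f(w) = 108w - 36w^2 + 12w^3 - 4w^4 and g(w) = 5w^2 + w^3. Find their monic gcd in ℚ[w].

w

Repeated division with remainder:
  -4w^4 + 12w^3 - 36w^2 + 108w = (-4w + 32)(w^3 + 5w^2) + (-196w^2 + 108w)
  w^3 + 5w^2 = (-(1/196)w - 68/2401)(-196w^2 + 108w) + ((7344/2401)w)
  -196w^2 + 108w = (-(117649/1836)w + 2401/68)((7344/2401)w) + (0)
Last nonzero remainder: (7344/2401)w. Dividing through by 7344/2401 gives the monic gcd w.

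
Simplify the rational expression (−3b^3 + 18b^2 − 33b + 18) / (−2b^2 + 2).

(3b^2 − 15b + 18)/(2b + 2)

By polynomial division,
  −3b^3 + 18b^2 − 33b + 18 = ((3/2)b − 9)(−2b^2 + 2) + (−36b + 36)
  −2b^2 + 2 = ((1/18)b + 1/18)(−36b + 36) + (0)
Last nonzero remainder: −36b + 36. Dividing through by −36 gives the monic gcd b − 1.
Cancel b − 1 from numerator and denominator to get the reduced form.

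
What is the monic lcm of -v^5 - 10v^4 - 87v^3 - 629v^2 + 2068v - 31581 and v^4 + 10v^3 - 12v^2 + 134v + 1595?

Euclidean algorithm in ℚ[v]:
  -v^5 - 10v^4 - 87v^3 - 629v^2 + 2068v - 31581 = (-v)(v^4 + 10v^3 - 12v^2 + 134v + 1595) + (-99v^3 - 495v^2 + 3663v - 31581)
  v^4 + 10v^3 - 12v^2 + 134v + 1595 = (-(1/99)v - 5/99)(-99v^3 - 495v^2 + 3663v - 31581) + (0)
Last nonzero remainder: -99v^3 - 495v^2 + 3663v - 31581. Dividing through by -99 gives the monic gcd v^3 + 5v^2 - 37v + 319.
Then lcm(f, g) = f·g / gcd(f, g); expanding and making the result monic gives the answer.

v^6 + 15v^5 + 137v^4 + 1064v^3 + 1077v^2 + 21241v + 157905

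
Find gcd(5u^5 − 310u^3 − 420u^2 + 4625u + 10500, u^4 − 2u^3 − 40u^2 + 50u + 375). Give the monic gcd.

u^3 + 3u^2 − 25u − 75

Repeated division with remainder:
  5u^5 − 310u^3 − 420u^2 + 4625u + 10500 = (5u + 10)(u^4 − 2u^3 − 40u^2 + 50u + 375) + (−90u^3 − 270u^2 + 2250u + 6750)
  u^4 − 2u^3 − 40u^2 + 50u + 375 = (−(1/90)u + 1/18)(−90u^3 − 270u^2 + 2250u + 6750) + (0)
Last nonzero remainder: −90u^3 − 270u^2 + 2250u + 6750. Dividing through by −90 gives the monic gcd u^3 + 3u^2 − 25u − 75.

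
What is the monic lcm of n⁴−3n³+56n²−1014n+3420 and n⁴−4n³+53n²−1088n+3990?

n⁵−10n⁴+77n³−1406n²+10518n−23940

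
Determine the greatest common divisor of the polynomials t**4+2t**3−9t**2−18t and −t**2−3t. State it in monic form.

t**2+3t

By polynomial division,
  t**4+2t**3−9t**2−18t = (−t**2+t+6)(−t**2−3t) + (0)
Last nonzero remainder: −t**2−3t. Dividing through by −1 gives the monic gcd t**2+3t.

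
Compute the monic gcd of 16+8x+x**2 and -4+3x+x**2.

4+x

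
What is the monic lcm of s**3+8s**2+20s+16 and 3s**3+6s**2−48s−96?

s**4+4s**3−12s**2−64s−64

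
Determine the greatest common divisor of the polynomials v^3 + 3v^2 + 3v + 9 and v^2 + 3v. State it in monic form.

v + 3

Repeated division with remainder:
  v^3 + 3v^2 + 3v + 9 = (v)(v^2 + 3v) + (3v + 9)
  v^2 + 3v = ((1/3)v)(3v + 9) + (0)
Last nonzero remainder: 3v + 9. Dividing through by 3 gives the monic gcd v + 3.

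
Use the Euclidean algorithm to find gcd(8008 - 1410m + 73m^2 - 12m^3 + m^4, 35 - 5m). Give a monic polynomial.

-7 + m

By polynomial division,
  m^4 - 12m^3 + 73m^2 - 1410m + 8008 = (-(1/5)m^3 + m^2 - (38/5)m + 1144/5)(-5m + 35) + (0)
Last nonzero remainder: -5m + 35. Dividing through by -5 gives the monic gcd m - 7.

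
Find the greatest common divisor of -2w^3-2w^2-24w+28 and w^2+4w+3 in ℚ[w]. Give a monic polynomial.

1

Repeated division with remainder:
  -2w^3-2w^2-24w+28 = (-2w+6)(w^2+4w+3) + (-42w+10)
  w^2+4w+3 = (-(1/42)w-89/882)(-42w+10) + (1768/441)
  -42w+10 = (-(9261/884)w+2205/884)(1768/441) + (0)
The last nonzero remainder is the constant 1768/441, so the polynomials are coprime and gcd = 1.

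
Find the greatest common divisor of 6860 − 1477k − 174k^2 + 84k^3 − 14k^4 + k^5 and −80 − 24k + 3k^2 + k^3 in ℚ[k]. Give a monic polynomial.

By polynomial division,
  k^5 − 14k^4 + 84k^3 − 174k^2 − 1477k + 6860 = (k^2 − 17k + 159)(k^3 + 3k^2 − 24k − 80) + (−979k^2 + 979k + 19580)
  k^3 + 3k^2 − 24k − 80 = (−(1/979)k − 4/979)(−979k^2 + 979k + 19580) + (0)
Last nonzero remainder: −979k^2 + 979k + 19580. Dividing through by −979 gives the monic gcd k^2 − k − 20.

−20 − k + k^2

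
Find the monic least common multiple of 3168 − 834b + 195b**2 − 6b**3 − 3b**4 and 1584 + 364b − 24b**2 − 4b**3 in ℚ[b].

38016 − 4728b − 106b**2 + 531b**3 − 111b**4 − 3b**5 + b**6

Apply the Euclidean algorithm:
  −3b**4 − 6b**3 + 195b**2 − 834b + 3168 = ((3/4)b − 3)(−4b**3 − 24b**2 + 364b + 1584) + (−150b**2 − 930b + 7920)
  −4b**3 − 24b**2 + 364b + 1584 = ((2/75)b − 2/375)(−150b**2 − 930b + 7920) + ((3696/25)b + 40656/25)
  −150b**2 − 930b + 7920 = (−(625/616)b + 375/77)((3696/25)b + 40656/25) + (0)
Last nonzero remainder: (3696/25)b + 40656/25. Dividing through by 3696/25 gives the monic gcd b + 11.
Then lcm(f, g) = f·g / gcd(f, g); expanding and making the result monic gives the answer.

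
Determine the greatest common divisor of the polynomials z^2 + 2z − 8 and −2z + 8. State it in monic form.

Repeated division with remainder:
  z^2 + 2z − 8 = (−(1/2)z − 3)(−2z + 8) + (16)
  −2z + 8 = (−(1/8)z + 1/2)(16) + (0)
The last nonzero remainder is the constant 16, so the polynomials are coprime and gcd = 1.

1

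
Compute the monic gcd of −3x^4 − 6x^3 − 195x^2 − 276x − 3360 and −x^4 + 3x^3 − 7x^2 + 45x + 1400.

Apply the Euclidean algorithm:
  −3x^4 − 6x^3 − 195x^2 − 276x − 3360 = (3)(−x^4 + 3x^3 − 7x^2 + 45x + 1400) + (−15x^3 − 174x^2 − 411x − 7560)
  −x^4 + 3x^3 − 7x^2 + 45x + 1400 = ((1/15)x − 73/75)(−15x^3 − 174x^2 − 411x − 7560) + (−(3724/25)x^2 + (3724/25)x − 29792/5)
  −15x^3 − 174x^2 − 411x − 7560 = ((375/3724)x + 675/532)(−(3724/25)x^2 + (3724/25)x − 29792/5) + (0)
Last nonzero remainder: −(3724/25)x^2 + (3724/25)x − 29792/5. Dividing through by −3724/25 gives the monic gcd x^2 − x + 40.

x^2 − x + 40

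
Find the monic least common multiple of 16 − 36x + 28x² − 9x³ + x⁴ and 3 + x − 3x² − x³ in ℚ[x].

48 − 44x − 44x² + 49x³ − 5x⁴ − 5x⁵ + x⁶

Euclidean algorithm in ℚ[x]:
  x⁴ − 9x³ + 28x² − 36x + 16 = (−x + 12)(−x³ − 3x² + x + 3) + (65x² − 45x − 20)
  −x³ − 3x² + x + 3 = (−(1/65)x − 48/845)(65x² − 45x − 20) + (−(315/169)x + 315/169)
  65x² − 45x − 20 = (−(2197/63)x − 676/63)(−(315/169)x + 315/169) + (0)
Last nonzero remainder: −(315/169)x + 315/169. Dividing through by −315/169 gives the monic gcd x − 1.
Then lcm(f, g) = f·g / gcd(f, g); expanding and making the result monic gives the answer.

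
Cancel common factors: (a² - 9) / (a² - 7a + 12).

(a + 3)/(a - 4)

Repeated division with remainder:
  a² - 9 = (a² - 7a + 12) + (7a - 21)
  a² - 7a + 12 = ((1/7)a - 4/7)(7a - 21) + (0)
Last nonzero remainder: 7a - 21. Dividing through by 7 gives the monic gcd a - 3.
Cancel a - 3 from numerator and denominator to get the reduced form.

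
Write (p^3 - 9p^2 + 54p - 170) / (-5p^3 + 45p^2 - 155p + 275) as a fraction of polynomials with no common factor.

(-p^2 + 4p - 34)/(5p^2 - 20p + 55)

Euclidean algorithm in ℚ[p]:
  p^3 - 9p^2 + 54p - 170 = (-1/5)(-5p^3 + 45p^2 - 155p + 275) + (23p - 115)
  -5p^3 + 45p^2 - 155p + 275 = (-(5/23)p^2 + (20/23)p - 55/23)(23p - 115) + (0)
Last nonzero remainder: 23p - 115. Dividing through by 23 gives the monic gcd p - 5.
Cancel p - 5 from numerator and denominator to get the reduced form.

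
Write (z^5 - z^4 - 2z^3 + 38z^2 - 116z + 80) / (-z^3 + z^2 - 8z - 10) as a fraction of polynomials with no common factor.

Euclidean algorithm in ℚ[z]:
  z^5 - z^4 - 2z^3 + 38z^2 - 116z + 80 = (-z^2 + 10)(-z^3 + z^2 - 8z - 10) + (18z^2 - 36z + 180)
  -z^3 + z^2 - 8z - 10 = (-(1/18)z - 1/18)(18z^2 - 36z + 180) + (0)
Last nonzero remainder: 18z^2 - 36z + 180. Dividing through by 18 gives the monic gcd z^2 - 2z + 10.
Cancel z^2 - 2z + 10 from numerator and denominator to get the reduced form.

(-z^3 - z^2 + 10z - 8)/(z + 1)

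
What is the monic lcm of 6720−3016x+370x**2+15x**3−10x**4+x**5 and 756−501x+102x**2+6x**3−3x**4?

Euclidean algorithm in ℚ[x]:
  x**5−10x**4+15x**3+370x**2−3016x+6720 = (−(1/3)x+8/3)(−3x**4+6x**3+102x**2−501x+756) + (33x**3−69x**2−1428x+4704)
  −3x**4+6x**3+102x**2−501x+756 = (−(1/11)x−1/121)(33x**3−69x**2−1428x+4704) + (−(3435/121)x**2−(10305/121)x+96180/121)
  33x**3−69x**2−1428x+4704 = (−(1331/1145)x+6776/1145)(−(3435/121)x**2−(10305/121)x+96180/121) + (0)
Last nonzero remainder: −(3435/121)x**2−(10305/121)x+96180/121. Dividing through by −3435/121 gives the monic gcd x**2+3x−28.
Then lcm(f, g) = f·g / gcd(f, g); expanding and making the result monic gives the answer.

60480−60744x+25130x**2−4731x**3+205x**4+74x**5−15x**6+x**7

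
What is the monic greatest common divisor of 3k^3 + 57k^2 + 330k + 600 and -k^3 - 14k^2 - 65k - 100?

Apply the Euclidean algorithm:
  3k^3 + 57k^2 + 330k + 600 = (-3)(-k^3 - 14k^2 - 65k - 100) + (15k^2 + 135k + 300)
  -k^3 - 14k^2 - 65k - 100 = (-(1/15)k - 1/3)(15k^2 + 135k + 300) + (0)
Last nonzero remainder: 15k^2 + 135k + 300. Dividing through by 15 gives the monic gcd k^2 + 9k + 20.

k^2 + 9k + 20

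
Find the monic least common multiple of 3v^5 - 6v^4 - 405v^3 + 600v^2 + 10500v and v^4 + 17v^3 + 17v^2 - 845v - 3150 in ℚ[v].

By polynomial division,
  3v^5 - 6v^4 - 405v^3 + 600v^2 + 10500v = (3v - 57)(v^4 + 17v^3 + 17v^2 - 845v - 3150) + (513v^3 + 4104v^2 - 28215v - 179550)
  v^4 + 17v^3 + 17v^2 - 845v - 3150 = ((1/513)v + 1/57)(513v^3 + 4104v^2 - 28215v - 179550) + (0)
Last nonzero remainder: 513v^3 + 4104v^2 - 28215v - 179550. Dividing through by 513 gives the monic gcd v^3 + 8v^2 - 55v - 350.
Then lcm(f, g) = f·g / gcd(f, g); expanding and making the result monic gives the answer.

v^6 + 7v^5 - 153v^4 - 1015v^3 + 5300v^2 + 31500v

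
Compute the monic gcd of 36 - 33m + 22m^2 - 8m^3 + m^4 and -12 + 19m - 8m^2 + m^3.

12 - 7m + m^2

Apply the Euclidean algorithm:
  m^4 - 8m^3 + 22m^2 - 33m + 36 = (m)(m^3 - 8m^2 + 19m - 12) + (3m^2 - 21m + 36)
  m^3 - 8m^2 + 19m - 12 = ((1/3)m - 1/3)(3m^2 - 21m + 36) + (0)
Last nonzero remainder: 3m^2 - 21m + 36. Dividing through by 3 gives the monic gcd m^2 - 7m + 12.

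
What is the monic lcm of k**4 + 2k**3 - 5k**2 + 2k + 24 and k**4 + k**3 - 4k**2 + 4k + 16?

k**5 + 4k**4 - k**3 - 8k**2 + 28k + 48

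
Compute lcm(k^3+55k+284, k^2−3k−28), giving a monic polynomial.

k^4−7k^3+55k^2−101k−1988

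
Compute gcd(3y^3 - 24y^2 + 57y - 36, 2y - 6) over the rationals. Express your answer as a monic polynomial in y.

y - 3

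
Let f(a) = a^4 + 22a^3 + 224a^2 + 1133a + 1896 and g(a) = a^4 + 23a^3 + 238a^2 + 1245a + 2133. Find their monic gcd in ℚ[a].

Euclidean algorithm in ℚ[a]:
  a^4 + 22a^3 + 224a^2 + 1133a + 1896 = (a^4 + 23a^3 + 238a^2 + 1245a + 2133) + (-a^3 - 14a^2 - 112a - 237)
  a^4 + 23a^3 + 238a^2 + 1245a + 2133 = (-a - 9)(-a^3 - 14a^2 - 112a - 237) + (0)
Last nonzero remainder: -a^3 - 14a^2 - 112a - 237. Dividing through by -1 gives the monic gcd a^3 + 14a^2 + 112a + 237.

a^3 + 14a^2 + 112a + 237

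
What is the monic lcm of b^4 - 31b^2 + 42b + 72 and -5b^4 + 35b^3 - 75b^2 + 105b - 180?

b^6 - 28b^4 + 42b^3 - 21b^2 + 126b + 216

Repeated division with remainder:
  b^4 - 31b^2 + 42b + 72 = (-1/5)(-5b^4 + 35b^3 - 75b^2 + 105b - 180) + (7b^3 - 46b^2 + 63b + 36)
  -5b^4 + 35b^3 - 75b^2 + 105b - 180 = (-(5/7)b + 15/49)(7b^3 - 46b^2 + 63b + 36) + (-(780/49)b^2 + (780/7)b - 9360/49)
  7b^3 - 46b^2 + 63b + 36 = (-(343/780)b - 49/260)(-(780/49)b^2 + (780/7)b - 9360/49) + (0)
Last nonzero remainder: -(780/49)b^2 + (780/7)b - 9360/49. Dividing through by -780/49 gives the monic gcd b^2 - 7b + 12.
Then lcm(f, g) = f·g / gcd(f, g); expanding and making the result monic gives the answer.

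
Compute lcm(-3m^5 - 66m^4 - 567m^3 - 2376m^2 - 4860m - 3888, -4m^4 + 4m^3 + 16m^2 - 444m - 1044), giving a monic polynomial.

By polynomial division,
  -3m^5 - 66m^4 - 567m^3 - 2376m^2 - 4860m - 3888 = ((3/4)m + 69/4)(-4m^4 + 4m^3 + 16m^2 - 444m - 1044) + (-648m^3 - 2319m^2 + 3582m + 14121)
  -4m^4 + 4m^3 + 16m^2 - 444m - 1044 = ((1/162)m - 989/34992)(-648m^3 - 2319m^2 + 3582m + 14121) + (-(835777/11664)m^2 - (835777/1944)m - 835777/1296)
  -648m^3 - 2319m^2 + 3582m + 14121 = ((7558272/835777)m - 18300816/835777)(-(835777/11664)m^2 - (835777/1944)m - 835777/1296) + (0)
Last nonzero remainder: -(835777/11664)m^2 - (835777/1944)m - 835777/1296. Dividing through by -835777/11664 gives the monic gcd m^2 + 6m + 9.
Then lcm(f, g) = f·g / gcd(f, g); expanding and making the result monic gives the answer.

m^7 + 15m^6 + 64m^5 + 107m^4 + 1557m^3 + 12924m^2 + 37908m + 37584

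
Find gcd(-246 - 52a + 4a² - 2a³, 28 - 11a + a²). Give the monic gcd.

1

Euclidean algorithm in ℚ[a]:
  -2a³ + 4a² - 52a - 246 = (-2a - 18)(a² - 11a + 28) + (-194a + 258)
  a² - 11a + 28 = (-(1/194)a + 469/9409)(-194a + 258) + (142450/9409)
  -194a + 258 = (-(912673/71225)a + 1213761/71225)(142450/9409) + (0)
The last nonzero remainder is the constant 142450/9409, so the polynomials are coprime and gcd = 1.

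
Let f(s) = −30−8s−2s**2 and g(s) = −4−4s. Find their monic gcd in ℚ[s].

Euclidean algorithm in ℚ[s]:
  −2s**2−8s−30 = ((1/2)s+3/2)(−4s−4) + (−24)
  −4s−4 = ((1/6)s+1/6)(−24) + (0)
The last nonzero remainder is the constant −24, so the polynomials are coprime and gcd = 1.

1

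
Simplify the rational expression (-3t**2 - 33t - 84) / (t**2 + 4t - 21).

(-3t - 12)/(t - 3)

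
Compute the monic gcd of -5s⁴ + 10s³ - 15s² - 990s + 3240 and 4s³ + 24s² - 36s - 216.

s² + 3s - 18

Apply the Euclidean algorithm:
  -5s⁴ + 10s³ - 15s² - 990s + 3240 = (-(5/4)s + 10)(4s³ + 24s² - 36s - 216) + (-300s² - 900s + 5400)
  4s³ + 24s² - 36s - 216 = (-(1/75)s - 1/25)(-300s² - 900s + 5400) + (0)
Last nonzero remainder: -300s² - 900s + 5400. Dividing through by -300 gives the monic gcd s² + 3s - 18.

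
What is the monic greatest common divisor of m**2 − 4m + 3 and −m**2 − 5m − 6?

1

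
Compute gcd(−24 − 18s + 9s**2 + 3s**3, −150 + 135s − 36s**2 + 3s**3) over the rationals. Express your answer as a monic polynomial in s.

−2 + s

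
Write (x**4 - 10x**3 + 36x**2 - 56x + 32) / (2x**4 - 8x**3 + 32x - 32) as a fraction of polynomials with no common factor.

(x - 4)/(2x + 4)

Euclidean algorithm in ℚ[x]:
  x**4 - 10x**3 + 36x**2 - 56x + 32 = (1/2)(2x**4 - 8x**3 + 32x - 32) + (-6x**3 + 36x**2 - 72x + 48)
  2x**4 - 8x**3 + 32x - 32 = (-(1/3)x - 2/3)(-6x**3 + 36x**2 - 72x + 48) + (0)
Last nonzero remainder: -6x**3 + 36x**2 - 72x + 48. Dividing through by -6 gives the monic gcd x**3 - 6x**2 + 12x - 8.
Cancel x**3 - 6x**2 + 12x - 8 from numerator and denominator to get the reduced form.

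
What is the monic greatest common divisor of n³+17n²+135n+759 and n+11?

n+11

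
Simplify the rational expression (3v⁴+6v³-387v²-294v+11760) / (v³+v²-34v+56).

(3v³-15v²-282v+1680)/(v²-6v+8)

Euclidean algorithm in ℚ[v]:
  3v⁴+6v³-387v²-294v+11760 = (3v+3)(v³+v²-34v+56) + (-288v²-360v+11592)
  v³+v²-34v+56 = (-(1/288)v+1/1152)(-288v²-360v+11592) + ((105/16)v+735/16)
  -288v²-360v+11592 = (-(1536/35)v+8832/35)((105/16)v+735/16) + (0)
Last nonzero remainder: (105/16)v+735/16. Dividing through by 105/16 gives the monic gcd v+7.
Cancel v+7 from numerator and denominator to get the reduced form.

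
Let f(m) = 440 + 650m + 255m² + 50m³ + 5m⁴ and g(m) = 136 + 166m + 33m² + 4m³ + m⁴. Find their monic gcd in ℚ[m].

Repeated division with remainder:
  5m⁴ + 50m³ + 255m² + 650m + 440 = (5)(m⁴ + 4m³ + 33m² + 166m + 136) + (30m³ + 90m² - 180m - 240)
  m⁴ + 4m³ + 33m² + 166m + 136 = ((1/30)m + 1/30)(30m³ + 90m² - 180m - 240) + (36m² + 180m + 144)
  30m³ + 90m² - 180m - 240 = ((5/6)m - 5/3)(36m² + 180m + 144) + (0)
Last nonzero remainder: 36m² + 180m + 144. Dividing through by 36 gives the monic gcd m² + 5m + 4.

4 + 5m + m²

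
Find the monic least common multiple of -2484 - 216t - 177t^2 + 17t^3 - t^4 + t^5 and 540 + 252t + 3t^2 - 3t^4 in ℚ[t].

Repeated division with remainder:
  t^5 - t^4 + 17t^3 - 177t^2 - 216t - 2484 = (-(1/3)t + 1/3)(-3t^4 + 3t^2 + 252t + 540) + (18t^3 - 94t^2 - 120t - 2664)
  -3t^4 + 3t^2 + 252t + 540 = (-(1/6)t - 47/54)(18t^3 - 94t^2 - 120t - 2664) + (-(2668/27)t^2 - (2668/9)t - 5336/3)
  18t^3 - 94t^2 - 120t - 2664 = (-(243/1334)t + 999/667)(-(2668/27)t^2 - (2668/9)t - 5336/3) + (0)
Last nonzero remainder: -(2668/27)t^2 - (2668/9)t - 5336/3. Dividing through by -2668/27 gives the monic gcd t^2 + 3t + 18.
Then lcm(f, g) = f·g / gcd(f, g); expanding and making the result monic gives the answer.

24840 + 9612t - 66t^2 + 145t^3 - 218t^4 + 10t^5 - 4t^6 + t^7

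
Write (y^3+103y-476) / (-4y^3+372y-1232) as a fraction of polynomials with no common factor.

(-y^2-4y-119)/(4y^2+16y-308)

By polynomial division,
  y^3+103y-476 = (-1/4)(-4y^3+372y-1232) + (196y-784)
  -4y^3+372y-1232 = (-(1/49)y^2-(4/49)y+11/7)(196y-784) + (0)
Last nonzero remainder: 196y-784. Dividing through by 196 gives the monic gcd y-4.
Cancel y-4 from numerator and denominator to get the reduced form.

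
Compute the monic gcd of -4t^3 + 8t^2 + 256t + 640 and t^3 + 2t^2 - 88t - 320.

t^2 - 6t - 40

Euclidean algorithm in ℚ[t]:
  -4t^3 + 8t^2 + 256t + 640 = (-4)(t^3 + 2t^2 - 88t - 320) + (16t^2 - 96t - 640)
  t^3 + 2t^2 - 88t - 320 = ((1/16)t + 1/2)(16t^2 - 96t - 640) + (0)
Last nonzero remainder: 16t^2 - 96t - 640. Dividing through by 16 gives the monic gcd t^2 - 6t - 40.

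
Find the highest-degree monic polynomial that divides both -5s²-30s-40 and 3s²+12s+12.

s+2

Apply the Euclidean algorithm:
  -5s²-30s-40 = (-5/3)(3s²+12s+12) + (-10s-20)
  3s²+12s+12 = (-(3/10)s-3/5)(-10s-20) + (0)
Last nonzero remainder: -10s-20. Dividing through by -10 gives the monic gcd s+2.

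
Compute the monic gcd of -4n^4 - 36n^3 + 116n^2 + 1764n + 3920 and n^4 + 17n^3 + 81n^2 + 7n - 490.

Apply the Euclidean algorithm:
  -4n^4 - 36n^3 + 116n^2 + 1764n + 3920 = (-4)(n^4 + 17n^3 + 81n^2 + 7n - 490) + (32n^3 + 440n^2 + 1792n + 1960)
  n^4 + 17n^3 + 81n^2 + 7n - 490 = ((1/32)n + 13/128)(32n^3 + 440n^2 + 1792n + 1960) + (-(315/16)n^2 - (945/4)n - 11025/16)
  32n^3 + 440n^2 + 1792n + 1960 = (-(512/315)n - 128/45)(-(315/16)n^2 - (945/4)n - 11025/16) + (0)
Last nonzero remainder: -(315/16)n^2 - (945/4)n - 11025/16. Dividing through by -315/16 gives the monic gcd n^2 + 12n + 35.

n^2 + 12n + 35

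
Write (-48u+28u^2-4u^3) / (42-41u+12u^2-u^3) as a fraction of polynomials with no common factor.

(-16u+4u^2)/(14-9u+u^2)

Euclidean algorithm in ℚ[u]:
  -4u^3+28u^2-48u = (4)(-u^3+12u^2-41u+42) + (-20u^2+116u-168)
  -u^3+12u^2-41u+42 = ((1/20)u-31/100)(-20u^2+116u-168) + ((84/25)u-252/25)
  -20u^2+116u-168 = (-(125/21)u+50/3)((84/25)u-252/25) + (0)
Last nonzero remainder: (84/25)u-252/25. Dividing through by 84/25 gives the monic gcd u-3.
Cancel u-3 from numerator and denominator to get the reduced form.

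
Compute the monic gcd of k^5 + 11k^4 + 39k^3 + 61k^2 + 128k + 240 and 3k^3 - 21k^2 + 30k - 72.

k^2 - k + 4

By polynomial division,
  k^5 + 11k^4 + 39k^3 + 61k^2 + 128k + 240 = ((1/3)k^2 + 6k + 155/3)(3k^3 - 21k^2 + 30k - 72) + (990k^2 - 990k + 3960)
  3k^3 - 21k^2 + 30k - 72 = ((1/330)k - 1/55)(990k^2 - 990k + 3960) + (0)
Last nonzero remainder: 990k^2 - 990k + 3960. Dividing through by 990 gives the monic gcd k^2 - k + 4.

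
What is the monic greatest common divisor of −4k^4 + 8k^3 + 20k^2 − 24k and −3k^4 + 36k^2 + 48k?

k^2 + 2k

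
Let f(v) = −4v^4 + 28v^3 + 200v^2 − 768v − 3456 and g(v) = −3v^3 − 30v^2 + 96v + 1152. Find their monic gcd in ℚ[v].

By polynomial division,
  −4v^4 + 28v^3 + 200v^2 − 768v − 3456 = ((4/3)v − 68/3)(−3v^3 − 30v^2 + 96v + 1152) + (−608v^2 − 128v + 22656)
  −3v^3 − 30v^2 + 96v + 1152 = ((3/608)v + 279/5776)(−608v^2 − 128v + 22656) + (−(3468/361)v + 20808/361)
  −608v^2 − 128v + 22656 = ((54872/867)v + 340784/867)(−(3468/361)v + 20808/361) + (0)
Last nonzero remainder: −(3468/361)v + 20808/361. Dividing through by −3468/361 gives the monic gcd v − 6.

v − 6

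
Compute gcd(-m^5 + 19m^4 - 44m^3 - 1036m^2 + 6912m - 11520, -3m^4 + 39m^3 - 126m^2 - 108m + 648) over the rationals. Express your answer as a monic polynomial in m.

m^2 - 9m + 18

Euclidean algorithm in ℚ[m]:
  -m^5 + 19m^4 - 44m^3 - 1036m^2 + 6912m - 11520 = ((1/3)m - 2)(-3m^4 + 39m^3 - 126m^2 - 108m + 648) + (76m^3 - 1252m^2 + 6480m - 10224)
  -3m^4 + 39m^3 - 126m^2 - 108m + 648 = (-(3/76)m - 99/722)(76m^3 - 1252m^2 + 6480m - 10224) + (-(15120/361)m^2 + (136080/361)m - 272160/361)
  76m^3 - 1252m^2 + 6480m - 10224 = (-(6859/3780)m + 25631/1890)(-(15120/361)m^2 + (136080/361)m - 272160/361) + (0)
Last nonzero remainder: -(15120/361)m^2 + (136080/361)m - 272160/361. Dividing through by -15120/361 gives the monic gcd m^2 - 9m + 18.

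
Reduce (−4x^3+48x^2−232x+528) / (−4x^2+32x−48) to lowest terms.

Apply the Euclidean algorithm:
  −4x^3+48x^2−232x+528 = (x−4)(−4x^2+32x−48) + (−56x+336)
  −4x^2+32x−48 = ((1/14)x−1/7)(−56x+336) + (0)
Last nonzero remainder: −56x+336. Dividing through by −56 gives the monic gcd x−6.
Cancel x−6 from numerator and denominator to get the reduced form.

(x^2−6x+22)/(x−2)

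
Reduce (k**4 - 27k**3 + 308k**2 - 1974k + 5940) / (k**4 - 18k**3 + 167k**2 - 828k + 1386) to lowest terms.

Euclidean algorithm in ℚ[k]:
  k**4 - 27k**3 + 308k**2 - 1974k + 5940 = (k**4 - 18k**3 + 167k**2 - 828k + 1386) + (-9k**3 + 141k**2 - 1146k + 4554)
  k**4 - 18k**3 + 167k**2 - 828k + 1386 = (-(1/9)k + 7/27)(-9k**3 + 141k**2 - 1146k + 4554) + ((28/9)k**2 - (224/9)k + 616/3)
  -9k**3 + 141k**2 - 1146k + 4554 = (-(81/28)k + 621/28)((28/9)k**2 - (224/9)k + 616/3) + (0)
Last nonzero remainder: (28/9)k**2 - (224/9)k + 616/3. Dividing through by 28/9 gives the monic gcd k**2 - 8k + 66.
Cancel k**2 - 8k + 66 from numerator and denominator to get the reduced form.

(k**2 - 19k + 90)/(k**2 - 10k + 21)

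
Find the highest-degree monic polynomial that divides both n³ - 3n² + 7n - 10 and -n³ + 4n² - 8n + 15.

Euclidean algorithm in ℚ[n]:
  n³ - 3n² + 7n - 10 = (-1)(-n³ + 4n² - 8n + 15) + (n² - n + 5)
  -n³ + 4n² - 8n + 15 = (-n + 3)(n² - n + 5) + (0)
The last nonzero remainder n² - n + 5 is already monic.

n² - n + 5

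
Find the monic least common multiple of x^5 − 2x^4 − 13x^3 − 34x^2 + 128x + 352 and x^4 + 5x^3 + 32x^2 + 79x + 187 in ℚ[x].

Apply the Euclidean algorithm:
  x^5 − 2x^4 − 13x^3 − 34x^2 + 128x + 352 = (x − 7)(x^4 + 5x^3 + 32x^2 + 79x + 187) + (−10x^3 + 111x^2 + 494x + 1661)
  x^4 + 5x^3 + 32x^2 + 79x + 187 = (−(1/10)x − 161/100)(−10x^3 + 111x^2 + 494x + 1661) + ((26011/100)x^2 + (26011/25)x + 286121/100)
  −10x^3 + 111x^2 + 494x + 1661 = (−(1000/26011)x + 15100/26011)((26011/100)x^2 + (26011/25)x + 286121/100) + (0)
Last nonzero remainder: (26011/100)x^2 + (26011/25)x + 286121/100. Dividing through by 26011/100 gives the monic gcd x^2 + 4x + 11.
Then lcm(f, g) = f·g / gcd(f, g); expanding and making the result monic gives the answer.

x^7 − x^6 + 2x^5 − 81x^4 − 127x^3 − 98x^2 + 2528x + 5984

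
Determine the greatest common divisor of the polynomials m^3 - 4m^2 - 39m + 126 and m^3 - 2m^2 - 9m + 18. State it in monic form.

m - 3

Euclidean algorithm in ℚ[m]:
  m^3 - 4m^2 - 39m + 126 = (m^3 - 2m^2 - 9m + 18) + (-2m^2 - 30m + 108)
  m^3 - 2m^2 - 9m + 18 = (-(1/2)m + 17/2)(-2m^2 - 30m + 108) + (300m - 900)
  -2m^2 - 30m + 108 = (-(1/150)m - 3/25)(300m - 900) + (0)
Last nonzero remainder: 300m - 900. Dividing through by 300 gives the monic gcd m - 3.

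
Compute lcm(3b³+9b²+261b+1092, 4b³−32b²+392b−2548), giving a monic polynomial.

b⁴−4b³+66b²−245b−2548

By polynomial division,
  3b³+9b²+261b+1092 = (3/4)(4b³−32b²+392b−2548) + (33b²−33b+3003)
  4b³−32b²+392b−2548 = ((4/33)b−28/33)(33b²−33b+3003) + (0)
Last nonzero remainder: 33b²−33b+3003. Dividing through by 33 gives the monic gcd b²−b+91.
Then lcm(f, g) = f·g / gcd(f, g); expanding and making the result monic gives the answer.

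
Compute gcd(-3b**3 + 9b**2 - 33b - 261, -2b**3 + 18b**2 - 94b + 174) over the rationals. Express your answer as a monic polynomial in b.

b**2 - 6b + 29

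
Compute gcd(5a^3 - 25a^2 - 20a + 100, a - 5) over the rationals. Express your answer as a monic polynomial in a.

a - 5

Apply the Euclidean algorithm:
  5a^3 - 25a^2 - 20a + 100 = (5a^2 - 20)(a - 5) + (0)
The last nonzero remainder a - 5 is already monic.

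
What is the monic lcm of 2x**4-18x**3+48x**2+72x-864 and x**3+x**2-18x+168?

Apply the Euclidean algorithm:
  2x**4-18x**3+48x**2+72x-864 = (2x-20)(x**3+x**2-18x+168) + (104x**2-624x+2496)
  x**3+x**2-18x+168 = ((1/104)x+7/104)(104x**2-624x+2496) + (0)
Last nonzero remainder: 104x**2-624x+2496. Dividing through by 104 gives the monic gcd x**2-6x+24.
Then lcm(f, g) = f·g / gcd(f, g); expanding and making the result monic gives the answer.

x**5-2x**4-39x**3+204x**2-180x-3024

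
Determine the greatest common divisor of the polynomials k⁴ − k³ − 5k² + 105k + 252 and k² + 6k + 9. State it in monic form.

k² + 6k + 9

Apply the Euclidean algorithm:
  k⁴ − k³ − 5k² + 105k + 252 = (k² − 7k + 28)(k² + 6k + 9) + (0)
The last nonzero remainder k² + 6k + 9 is already monic.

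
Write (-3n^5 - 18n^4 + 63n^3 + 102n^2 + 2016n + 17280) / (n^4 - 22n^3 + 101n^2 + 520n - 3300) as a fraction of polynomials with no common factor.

(-3n^3 - 21n^2 - 48n - 576)/(n^2 - 21n + 110)

By polynomial division,
  -3n^5 - 18n^4 + 63n^3 + 102n^2 + 2016n + 17280 = (-3n - 84)(n^4 - 22n^3 + 101n^2 + 520n - 3300) + (-1482n^3 + 10146n^2 + 35796n - 259920)
  n^4 - 22n^3 + 101n^2 + 520n - 3300 = (-(1/1482)n + 197/19266)(-1482n^3 + 10146n^2 + 35796n - 259920) + ((3618/169)n^2 - (3618/169)n - 108540/169)
  -1482n^3 + 10146n^2 + 35796n - 259920 = (-(41743/603)n + 244036/603)((3618/169)n^2 - (3618/169)n - 108540/169) + (0)
Last nonzero remainder: (3618/169)n^2 - (3618/169)n - 108540/169. Dividing through by 3618/169 gives the monic gcd n^2 - n - 30.
Cancel n^2 - n - 30 from numerator and denominator to get the reduced form.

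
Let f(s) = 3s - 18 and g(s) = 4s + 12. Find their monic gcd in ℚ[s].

By polynomial division,
  3s - 18 = (3/4)(4s + 12) + (-27)
  4s + 12 = (-(4/27)s - 4/9)(-27) + (0)
The last nonzero remainder is the constant -27, so the polynomials are coprime and gcd = 1.

1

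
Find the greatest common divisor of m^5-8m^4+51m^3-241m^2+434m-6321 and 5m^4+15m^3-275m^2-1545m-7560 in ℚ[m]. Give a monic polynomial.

Repeated division with remainder:
  m^5-8m^4+51m^3-241m^2+434m-6321 = ((1/5)m-11/5)(5m^4+15m^3-275m^2-1545m-7560) + (139m^3-537m^2-1453m-22953)
  5m^4+15m^3-275m^2-1545m-7560 = ((5/139)m+4770/19321)(139m^3-537m^2-1453m-22953) + (-(1741950/19321)m^2-(6967800/19321)m-36580950/19321)
  139m^3-537m^2-1453m-22953 = (-(2685619/1741950)m+21117853/1741950)(-(1741950/19321)m^2-(6967800/19321)m-36580950/19321) + (0)
Last nonzero remainder: -(1741950/19321)m^2-(6967800/19321)m-36580950/19321. Dividing through by -1741950/19321 gives the monic gcd m^2+4m+21.

m^2+4m+21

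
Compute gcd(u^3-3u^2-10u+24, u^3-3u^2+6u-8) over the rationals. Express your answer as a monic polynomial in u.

u-2

Repeated division with remainder:
  u^3-3u^2-10u+24 = (u^3-3u^2+6u-8) + (-16u+32)
  u^3-3u^2+6u-8 = (-(1/16)u^2+(1/16)u-1/4)(-16u+32) + (0)
Last nonzero remainder: -16u+32. Dividing through by -16 gives the monic gcd u-2.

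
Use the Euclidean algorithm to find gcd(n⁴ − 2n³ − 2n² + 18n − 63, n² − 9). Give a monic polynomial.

By polynomial division,
  n⁴ − 2n³ − 2n² + 18n − 63 = (n² − 2n + 7)(n² − 9) + (0)
The last nonzero remainder n² − 9 is already monic.

n² − 9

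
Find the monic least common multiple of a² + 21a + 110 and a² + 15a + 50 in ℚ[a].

a³ + 26a² + 215a + 550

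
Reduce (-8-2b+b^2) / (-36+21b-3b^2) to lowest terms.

(-2-b)/(-9+3b)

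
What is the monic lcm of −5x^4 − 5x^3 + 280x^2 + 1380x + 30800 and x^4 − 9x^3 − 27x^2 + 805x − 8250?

x^6 − 7x^5 + 11x^4 + 247x^3 − 8152x^2 + 28580x − 462000

By polynomial division,
  −5x^4 − 5x^3 + 280x^2 + 1380x + 30800 = (−5)(x^4 − 9x^3 − 27x^2 + 805x − 8250) + (−50x^3 + 145x^2 + 5405x − 10450)
  x^4 − 9x^3 − 27x^2 + 805x − 8250 = (−(1/50)x + 61/500)(−50x^3 + 145x^2 + 5405x − 10450) + ((6341/100)x^2 − (6341/100)x − 69751/10)
  −50x^3 + 145x^2 + 5405x − 10450 = (−(5000/6341)x + 9500/6341)((6341/100)x^2 − (6341/100)x − 69751/10) + (0)
Last nonzero remainder: (6341/100)x^2 − (6341/100)x − 69751/10. Dividing through by 6341/100 gives the monic gcd x^2 − x − 110.
Then lcm(f, g) = f·g / gcd(f, g); expanding and making the result monic gives the answer.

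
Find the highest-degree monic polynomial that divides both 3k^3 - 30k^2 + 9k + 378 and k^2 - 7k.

Repeated division with remainder:
  3k^3 - 30k^2 + 9k + 378 = (3k - 9)(k^2 - 7k) + (-54k + 378)
  k^2 - 7k = (-(1/54)k)(-54k + 378) + (0)
Last nonzero remainder: -54k + 378. Dividing through by -54 gives the monic gcd k - 7.

k - 7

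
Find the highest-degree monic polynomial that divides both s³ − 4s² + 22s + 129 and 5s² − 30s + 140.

1

Apply the Euclidean algorithm:
  s³ − 4s² + 22s + 129 = ((1/5)s + 2/5)(5s² − 30s + 140) + (6s + 73)
  5s² − 30s + 140 = ((5/6)s − 545/36)(6s + 73) + (44825/36)
  6s + 73 = ((216/44825)s + 2628/44825)(44825/36) + (0)
The last nonzero remainder is the constant 44825/36, so the polynomials are coprime and gcd = 1.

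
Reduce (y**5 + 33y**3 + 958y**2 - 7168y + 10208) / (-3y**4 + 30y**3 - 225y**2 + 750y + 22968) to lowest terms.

(-y**3 - 5y**2 + 58y - 88)/(3y**2 - 15y - 198)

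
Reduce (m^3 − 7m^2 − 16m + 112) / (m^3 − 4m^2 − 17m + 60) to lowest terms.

(m^2 − 11m + 28)/(m^2 − 8m + 15)

Euclidean algorithm in ℚ[m]:
  m^3 − 7m^2 − 16m + 112 = (m^3 − 4m^2 − 17m + 60) + (−3m^2 + m + 52)
  m^3 − 4m^2 − 17m + 60 = (−(1/3)m + 11/9)(−3m^2 + m + 52) + (−(8/9)m − 32/9)
  −3m^2 + m + 52 = ((27/8)m − 117/8)(−(8/9)m − 32/9) + (0)
Last nonzero remainder: −(8/9)m − 32/9. Dividing through by −8/9 gives the monic gcd m + 4.
Cancel m + 4 from numerator and denominator to get the reduced form.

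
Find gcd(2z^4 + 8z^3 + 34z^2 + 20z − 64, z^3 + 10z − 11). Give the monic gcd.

Apply the Euclidean algorithm:
  2z^4 + 8z^3 + 34z^2 + 20z − 64 = (2z + 8)(z^3 + 10z − 11) + (14z^2 − 38z + 24)
  z^3 + 10z − 11 = ((1/14)z + 19/98)(14z^2 − 38z + 24) + ((767/49)z − 767/49)
  14z^2 − 38z + 24 = ((686/767)z − 1176/767)((767/49)z − 767/49) + (0)
Last nonzero remainder: (767/49)z − 767/49. Dividing through by 767/49 gives the monic gcd z − 1.

z − 1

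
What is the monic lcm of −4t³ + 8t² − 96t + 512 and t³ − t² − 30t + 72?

By polynomial division,
  −4t³ + 8t² − 96t + 512 = (−4)(t³ − t² − 30t + 72) + (4t² − 216t + 800)
  t³ − t² − 30t + 72 = ((1/4)t + 53/4)(4t² − 216t + 800) + (2632t − 10528)
  4t² − 216t + 800 = ((1/658)t − 25/329)(2632t − 10528) + (0)
Last nonzero remainder: 2632t − 10528. Dividing through by 2632 gives the monic gcd t − 4.
Then lcm(f, g) = f·g / gcd(f, g); expanding and making the result monic gives the answer.

t⁵ + t⁴ − 20t² − 816t + 2304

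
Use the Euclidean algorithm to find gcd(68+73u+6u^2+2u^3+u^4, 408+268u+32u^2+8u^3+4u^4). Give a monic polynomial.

Euclidean algorithm in ℚ[u]:
  u^4+2u^3+6u^2+73u+68 = (1/4)(4u^4+8u^3+32u^2+268u+408) + (-2u^2+6u-34)
  4u^4+8u^3+32u^2+268u+408 = (-2u^2-10u-12)(-2u^2+6u-34) + (0)
Last nonzero remainder: -2u^2+6u-34. Dividing through by -2 gives the monic gcd u^2-3u+17.

17-3u+u^2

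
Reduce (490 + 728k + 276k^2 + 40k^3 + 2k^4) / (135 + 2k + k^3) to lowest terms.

(98 + 126k + 30k^2 + 2k^3)/(27 - 5k + k^2)

By polynomial division,
  2k^4 + 40k^3 + 276k^2 + 728k + 490 = (2k + 40)(k^3 + 2k + 135) + (272k^2 + 378k - 4910)
  k^3 + 2k + 135 = ((1/272)k - 189/36992)(272k^2 + 378k - 4910) + ((406593/18496)k + 2032965/18496)
  272k^2 + 378k - 4910 = ((5030912/406593)k - 18163072/406593)((406593/18496)k + 2032965/18496) + (0)
Last nonzero remainder: (406593/18496)k + 2032965/18496. Dividing through by 406593/18496 gives the monic gcd k + 5.
Cancel k + 5 from numerator and denominator to get the reduced form.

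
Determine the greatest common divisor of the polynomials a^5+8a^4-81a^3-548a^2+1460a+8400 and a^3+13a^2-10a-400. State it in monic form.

a^2+5a-50

Apply the Euclidean algorithm:
  a^5+8a^4-81a^3-548a^2+1460a+8400 = (a^2-5a-6)(a^3+13a^2-10a-400) + (-120a^2-600a+6000)
  a^3+13a^2-10a-400 = (-(1/120)a-1/15)(-120a^2-600a+6000) + (0)
Last nonzero remainder: -120a^2-600a+6000. Dividing through by -120 gives the monic gcd a^2+5a-50.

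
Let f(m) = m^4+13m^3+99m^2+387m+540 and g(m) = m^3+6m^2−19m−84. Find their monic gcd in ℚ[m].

Apply the Euclidean algorithm:
  m^4+13m^3+99m^2+387m+540 = (m+7)(m^3+6m^2−19m−84) + (76m^2+604m+1128)
  m^3+6m^2−19m−84 = ((1/76)m−37/1444)(76m^2+604m+1128) + (−(6630/361)m−19890/361)
  76m^2+604m+1128 = (−(13718/3315)m−67868/3315)(−(6630/361)m−19890/361) + (0)
Last nonzero remainder: −(6630/361)m−19890/361. Dividing through by −6630/361 gives the monic gcd m+3.

m+3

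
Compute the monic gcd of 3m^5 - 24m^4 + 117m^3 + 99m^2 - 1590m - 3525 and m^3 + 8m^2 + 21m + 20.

By polynomial division,
  3m^5 - 24m^4 + 117m^3 + 99m^2 - 1590m - 3525 = (3m^2 - 48m + 438)(m^3 + 8m^2 + 21m + 20) + (-2457m^2 - 9828m - 12285)
  m^3 + 8m^2 + 21m + 20 = (-(1/2457)m - 4/2457)(-2457m^2 - 9828m - 12285) + (0)
Last nonzero remainder: -2457m^2 - 9828m - 12285. Dividing through by -2457 gives the monic gcd m^2 + 4m + 5.

m^2 + 4m + 5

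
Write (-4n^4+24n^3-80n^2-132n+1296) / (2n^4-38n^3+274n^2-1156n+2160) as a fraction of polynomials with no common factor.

(-2n-6)/(n-10)

Repeated division with remainder:
  -4n^4+24n^3-80n^2-132n+1296 = (-2)(2n^4-38n^3+274n^2-1156n+2160) + (-52n^3+468n^2-2444n+5616)
  2n^4-38n^3+274n^2-1156n+2160 = (-(1/26)n+5/13)(-52n^3+468n^2-2444n+5616) + (0)
Last nonzero remainder: -52n^3+468n^2-2444n+5616. Dividing through by -52 gives the monic gcd n^3-9n^2+47n-108.
Cancel n^3-9n^2+47n-108 from numerator and denominator to get the reduced form.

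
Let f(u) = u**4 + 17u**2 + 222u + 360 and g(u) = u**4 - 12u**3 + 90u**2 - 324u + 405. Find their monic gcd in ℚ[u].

u**2 - 6u + 45

By polynomial division,
  u**4 + 17u**2 + 222u + 360 = (u**4 - 12u**3 + 90u**2 - 324u + 405) + (12u**3 - 73u**2 + 546u - 45)
  u**4 - 12u**3 + 90u**2 - 324u + 405 = ((1/12)u - 71/144)(12u**3 - 73u**2 + 546u - 45) + ((1225/144)u**2 - (1225/24)u + 6125/16)
  12u**3 - 73u**2 + 546u - 45 = ((1728/1225)u - 144/1225)((1225/144)u**2 - (1225/24)u + 6125/16) + (0)
Last nonzero remainder: (1225/144)u**2 - (1225/24)u + 6125/16. Dividing through by 1225/144 gives the monic gcd u**2 - 6u + 45.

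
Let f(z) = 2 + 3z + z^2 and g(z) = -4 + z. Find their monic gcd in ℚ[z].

Euclidean algorithm in ℚ[z]:
  z^2 + 3z + 2 = (z + 7)(z - 4) + (30)
  z - 4 = ((1/30)z - 2/15)(30) + (0)
The last nonzero remainder is the constant 30, so the polynomials are coprime and gcd = 1.

1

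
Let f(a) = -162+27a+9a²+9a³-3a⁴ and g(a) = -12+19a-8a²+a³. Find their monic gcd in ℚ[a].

Repeated division with remainder:
  -3a⁴+9a³+9a²+27a-162 = (-3a-15)(a³-8a²+19a-12) + (-54a²+276a-342)
  a³-8a²+19a-12 = (-(1/54)a+13/243)(-54a²+276a-342) + (-(170/81)a+170/27)
  -54a²+276a-342 = ((2187/85)a-4617/85)(-(170/81)a+170/27) + (0)
Last nonzero remainder: -(170/81)a+170/27. Dividing through by -170/81 gives the monic gcd a-3.

-3+a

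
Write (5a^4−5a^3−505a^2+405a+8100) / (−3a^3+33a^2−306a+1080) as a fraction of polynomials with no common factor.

(−5a^3−20a^2+405a+1620)/(3a^2−18a+216)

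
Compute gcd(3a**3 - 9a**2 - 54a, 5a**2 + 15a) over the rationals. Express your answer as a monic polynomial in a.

Repeated division with remainder:
  3a**3 - 9a**2 - 54a = ((3/5)a - 18/5)(5a**2 + 15a) + (0)
Last nonzero remainder: 5a**2 + 15a. Dividing through by 5 gives the monic gcd a**2 + 3a.

a**2 + 3a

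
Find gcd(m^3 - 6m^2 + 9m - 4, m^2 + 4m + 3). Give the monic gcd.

1

Repeated division with remainder:
  m^3 - 6m^2 + 9m - 4 = (m - 10)(m^2 + 4m + 3) + (46m + 26)
  m^2 + 4m + 3 = ((1/46)m + 79/1058)(46m + 26) + (560/529)
  46m + 26 = ((12167/280)m + 6877/280)(560/529) + (0)
The last nonzero remainder is the constant 560/529, so the polynomials are coprime and gcd = 1.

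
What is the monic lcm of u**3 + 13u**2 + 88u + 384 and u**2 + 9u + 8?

Repeated division with remainder:
  u**3 + 13u**2 + 88u + 384 = (u + 4)(u**2 + 9u + 8) + (44u + 352)
  u**2 + 9u + 8 = ((1/44)u + 1/44)(44u + 352) + (0)
Last nonzero remainder: 44u + 352. Dividing through by 44 gives the monic gcd u + 8.
Then lcm(f, g) = f·g / gcd(f, g); expanding and making the result monic gives the answer.

u**4 + 14u**3 + 101u**2 + 472u + 384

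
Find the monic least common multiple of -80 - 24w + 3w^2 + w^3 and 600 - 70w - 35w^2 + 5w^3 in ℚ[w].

480 + 64w - 42w^2 - 3w^3 + w^4

Euclidean algorithm in ℚ[w]:
  w^3 + 3w^2 - 24w - 80 = (1/5)(5w^3 - 35w^2 - 70w + 600) + (10w^2 - 10w - 200)
  5w^3 - 35w^2 - 70w + 600 = ((1/2)w - 3)(10w^2 - 10w - 200) + (0)
Last nonzero remainder: 10w^2 - 10w - 200. Dividing through by 10 gives the monic gcd w^2 - w - 20.
Then lcm(f, g) = f·g / gcd(f, g); expanding and making the result monic gives the answer.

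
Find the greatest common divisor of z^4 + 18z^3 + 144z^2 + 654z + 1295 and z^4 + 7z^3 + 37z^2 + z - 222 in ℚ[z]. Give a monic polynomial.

By polynomial division,
  z^4 + 18z^3 + 144z^2 + 654z + 1295 = (z^4 + 7z^3 + 37z^2 + z - 222) + (11z^3 + 107z^2 + 653z + 1517)
  z^4 + 7z^3 + 37z^2 + z - 222 = ((1/11)z - 30/121)(11z^3 + 107z^2 + 653z + 1517) + ((504/121)z^2 + (3024/121)z + 18648/121)
  11z^3 + 107z^2 + 653z + 1517 = ((1331/504)z + 4961/504)((504/121)z^2 + (3024/121)z + 18648/121) + (0)
Last nonzero remainder: (504/121)z^2 + (3024/121)z + 18648/121. Dividing through by 504/121 gives the monic gcd z^2 + 6z + 37.

z^2 + 6z + 37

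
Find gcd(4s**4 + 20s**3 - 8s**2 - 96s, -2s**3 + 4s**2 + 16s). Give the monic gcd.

s

Repeated division with remainder:
  4s**4 + 20s**3 - 8s**2 - 96s = (-2s - 14)(-2s**3 + 4s**2 + 16s) + (80s**2 + 128s)
  -2s**3 + 4s**2 + 16s = (-(1/40)s + 9/100)(80s**2 + 128s) + ((112/25)s)
  80s**2 + 128s = ((125/7)s + 200/7)((112/25)s) + (0)
Last nonzero remainder: (112/25)s. Dividing through by 112/25 gives the monic gcd s.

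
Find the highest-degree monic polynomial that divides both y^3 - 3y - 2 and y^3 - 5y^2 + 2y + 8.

By polynomial division,
  y^3 - 3y - 2 = (y^3 - 5y^2 + 2y + 8) + (5y^2 - 5y - 10)
  y^3 - 5y^2 + 2y + 8 = ((1/5)y - 4/5)(5y^2 - 5y - 10) + (0)
Last nonzero remainder: 5y^2 - 5y - 10. Dividing through by 5 gives the monic gcd y^2 - y - 2.

y^2 - y - 2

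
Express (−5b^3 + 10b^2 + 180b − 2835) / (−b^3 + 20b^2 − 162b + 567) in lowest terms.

Apply the Euclidean algorithm:
  −5b^3 + 10b^2 + 180b − 2835 = (5)(−b^3 + 20b^2 − 162b + 567) + (−90b^2 + 990b − 5670)
  −b^3 + 20b^2 − 162b + 567 = ((1/90)b − 1/10)(−90b^2 + 990b − 5670) + (0)
Last nonzero remainder: −90b^2 + 990b − 5670. Dividing through by −90 gives the monic gcd b^2 − 11b + 63.
Cancel b^2 − 11b + 63 from numerator and denominator to get the reduced form.

(5b + 45)/(b − 9)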